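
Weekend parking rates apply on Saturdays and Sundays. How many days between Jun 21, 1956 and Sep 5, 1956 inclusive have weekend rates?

Jun 21, 1956 is a Thursday.
That's 77 days from start to end, counting both.
77 = 7 × 11, so the span is exactly 11 full weeks.
Each full week contributes 2 weekend days (Sat, Sun): 11 × 2 = 22.
Total: 22.

22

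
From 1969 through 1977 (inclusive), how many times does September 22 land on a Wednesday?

Day of week of September 22 in each year:
1969: Mon, 1970: Tue, 1971: Wed ✓, 1972: Fri, 1973: Sat, 1974: Sun, 1975: Mon, 1976: Wed ✓, 1977: Thu
Wednesdays: 1971, 1976.

2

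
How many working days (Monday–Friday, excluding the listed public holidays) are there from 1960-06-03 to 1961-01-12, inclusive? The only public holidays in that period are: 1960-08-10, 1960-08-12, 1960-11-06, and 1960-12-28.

1960-06-03 is a Friday.
The range spans 224 days (inclusive of both endpoints).
224 = 7 × 32, so the span is exactly 32 full weeks.
Each full week contributes 5 weekdays (Mon–Fri): 32 × 5 = 160.
Total: 160.
Holidays: 1960-08-10 (Wed); 1960-08-12 (Fri); 1960-11-06 (Sun); 1960-12-28 (Wed).
3 of the 4 holidays fall on weekdays; the rest are weekends and were already excluded.
Business days: 160 − 3 = 157.

157 working days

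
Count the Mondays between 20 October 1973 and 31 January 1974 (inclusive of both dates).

20 October 1973 is a Saturday.
From 20 October 1973 to 31 January 1974 is 104 days inclusive.
104 = 7 × 14 + 6, so there are 14 full weeks plus 6 extra days.
Each full week contributes one Monday: 14 so far.
The 6 extra days are Sat, Sun, Mon, Tue, Wed, Thu — 1 of them qualifies.
Total: 14 + 1 = 15.

15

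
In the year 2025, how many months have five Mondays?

4

A month has five Mondays exactly when Monday falls within its first (length − 28) days.
Jan: 31 days, starts Wed → 5 of Wed, Thu, Fri
Feb: 28 days, starts Sat → 5 of (none)
Mar: 31 days, starts Sat → 5 of Sat, Sun, Mon ✓
Apr: 30 days, starts Tue → 5 of Tue, Wed
May: 31 days, starts Thu → 5 of Thu, Fri, Sat
Jun: 30 days, starts Sun → 5 of Sun, Mon ✓
Jul: 31 days, starts Tue → 5 of Tue, Wed, Thu
Aug: 31 days, starts Fri → 5 of Fri, Sat, Sun
Sep: 30 days, starts Mon → 5 of Mon, Tue ✓
Oct: 31 days, starts Wed → 5 of Wed, Thu, Fri
Nov: 30 days, starts Sat → 5 of Sat, Sun
Dec: 31 days, starts Mon → 5 of Mon, Tue, Wed ✓
Months with five Mondays: Mar, Jun, Sep, Dec.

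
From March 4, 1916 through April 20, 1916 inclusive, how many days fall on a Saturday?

7 Saturdays

March 4, 1916 is a Saturday.
From March 4, 1916 to April 20, 1916 is 48 days inclusive.
48 = 7 × 6 + 6, so there are 6 full weeks plus 6 extra days.
Each full week contributes one Saturday: 6 so far.
The 6 extra days are Sat, Sun, Mon, Tue, Wed, Thu — 1 of them qualifies.
Total: 6 + 1 = 7.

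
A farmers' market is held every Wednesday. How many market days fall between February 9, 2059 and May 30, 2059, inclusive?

16

February 9, 2059 is a Sunday.
From February 9, 2059 to May 30, 2059 is 111 days inclusive.
111 = 7 × 15 + 6, so there are 15 full weeks plus 6 extra days.
Each full week contributes one Wednesday: 15 so far.
The 6 extra days are Sun, Mon, Tue, Wed, Thu, Fri — 1 of them qualifies.
Total: 15 + 1 = 16.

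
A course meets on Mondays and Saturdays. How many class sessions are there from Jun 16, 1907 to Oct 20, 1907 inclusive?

36

Jun 16, 1907 is a Sunday.
The range spans 127 days (inclusive of both endpoints).
127 = 7 × 18 + 1, so there are 18 full weeks plus 1 extra day.
Each full week contributes 2 days from the set (Mon, Sat): 18 × 2 = 36.
The 1 extra day is Sun — none qualify.
Total: 36 + 0 = 36.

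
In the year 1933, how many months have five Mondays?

4

A month has five Mondays exactly when Monday falls within its first (length − 28) days.
Jan: 31 days, starts Sun → 5 of Sun, Mon, Tue ✓
Feb: 28 days, starts Wed → 5 of (none)
Mar: 31 days, starts Wed → 5 of Wed, Thu, Fri
Apr: 30 days, starts Sat → 5 of Sat, Sun
May: 31 days, starts Mon → 5 of Mon, Tue, Wed ✓
Jun: 30 days, starts Thu → 5 of Thu, Fri
Jul: 31 days, starts Sat → 5 of Sat, Sun, Mon ✓
Aug: 31 days, starts Tue → 5 of Tue, Wed, Thu
Sep: 30 days, starts Fri → 5 of Fri, Sat
Oct: 31 days, starts Sun → 5 of Sun, Mon, Tue ✓
Nov: 30 days, starts Wed → 5 of Wed, Thu
Dec: 31 days, starts Fri → 5 of Fri, Sat, Sun
Months with five Mondays: Jan, May, Jul, Oct.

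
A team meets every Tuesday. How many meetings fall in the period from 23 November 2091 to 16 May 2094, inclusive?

129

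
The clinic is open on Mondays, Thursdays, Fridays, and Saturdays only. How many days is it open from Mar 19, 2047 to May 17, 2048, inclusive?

243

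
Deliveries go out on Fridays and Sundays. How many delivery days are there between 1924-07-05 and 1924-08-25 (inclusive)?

15

1924-07-05 is a Saturday.
That's 52 days from start to end, counting both.
52 = 7 × 7 + 3, so there are 7 full weeks plus 3 extra days.
Each full week contributes 2 days from the set (Fri, Sun): 7 × 2 = 14.
The 3 extra days are Sat, Sun, Mon — 1 of them qualifies.
Total: 14 + 1 = 15.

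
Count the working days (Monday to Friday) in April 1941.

22

April 1, 1941 is a Tuesday.
The range spans 30 days (inclusive of both endpoints).
30 = 7 × 4 + 2, so there are 4 full weeks plus 2 extra days.
Each full week contributes 5 weekdays (Mon–Fri): 4 × 5 = 20.
The 2 extra days are Tuesday, Wednesday — 2 of them qualify.
Total: 20 + 2 = 22.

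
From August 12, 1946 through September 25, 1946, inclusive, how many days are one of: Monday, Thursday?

13

August 12, 1946 is a Monday.
From August 12, 1946 to September 25, 1946 is 45 days inclusive.
45 = 7 × 6 + 3, so there are 6 full weeks plus 3 extra days.
Each full week contributes 2 days from the set (Mon, Thu): 6 × 2 = 12.
The 3 extra days are Monday, Tuesday, Wednesday — 1 of them qualifies.
Total: 12 + 1 = 13.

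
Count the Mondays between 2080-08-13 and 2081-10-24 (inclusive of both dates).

2080-08-13 is a Tuesday.
The range spans 438 days (inclusive of both endpoints).
438 = 7 × 62 + 4, so there are 62 full weeks plus 4 extra days.
Each full week contributes one Monday: 62 so far.
The 4 extra days are Tue, Wed, Thu, Fri — none qualify.
Total: 62 + 0 = 62.

62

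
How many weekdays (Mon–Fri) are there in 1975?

261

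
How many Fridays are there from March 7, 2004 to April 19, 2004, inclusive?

6

March 7, 2004 is a Sunday.
That's 44 days from start to end, counting both.
44 = 7 × 6 + 2, so there are 6 full weeks plus 2 extra days.
Each full week contributes one Friday: 6 so far.
The 2 extra days are Sun, Mon — none qualify.
Total: 6 + 0 = 6.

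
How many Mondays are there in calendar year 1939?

52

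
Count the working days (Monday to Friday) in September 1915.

22 weekdays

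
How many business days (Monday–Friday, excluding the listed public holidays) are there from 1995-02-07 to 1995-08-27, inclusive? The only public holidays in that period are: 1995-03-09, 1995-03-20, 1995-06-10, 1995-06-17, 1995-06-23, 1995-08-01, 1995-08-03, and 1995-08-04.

138 business days

1995-02-07 is a Tuesday.
That's 202 days from start to end, counting both.
202 = 7 × 28 + 6, so there are 28 full weeks plus 6 extra days.
Each full week contributes 5 weekdays (Mon–Fri): 28 × 5 = 140.
The 6 extra days are Tue, Wed, Thu, Fri, Sat, Sun — 4 of them qualify.
Total: 140 + 4 = 144.
Holidays: 1995-03-09 (Thu); 1995-03-20 (Mon); 1995-06-10 (Sat); 1995-06-17 (Sat); 1995-06-23 (Fri); 1995-08-01 (Tue); 1995-08-03 (Thu); 1995-08-04 (Fri).
6 of the 8 holidays fall on weekdays; the rest are weekends and were already excluded.
Business days: 144 − 6 = 138.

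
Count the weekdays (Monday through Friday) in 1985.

261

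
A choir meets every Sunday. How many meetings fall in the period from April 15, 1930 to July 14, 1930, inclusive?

13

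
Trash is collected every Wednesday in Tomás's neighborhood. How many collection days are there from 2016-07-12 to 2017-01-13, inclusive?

27 Wednesdays

2016-07-12 is a Tuesday.
From 2016-07-12 to 2017-01-13 is 186 days inclusive.
186 = 7 × 26 + 4, so there are 26 full weeks plus 4 extra days.
Each full week contributes one Wednesday: 26 so far.
The 4 extra days are Tuesday, Wednesday, Thursday, Friday — 1 of them qualifies.
Total: 26 + 1 = 27.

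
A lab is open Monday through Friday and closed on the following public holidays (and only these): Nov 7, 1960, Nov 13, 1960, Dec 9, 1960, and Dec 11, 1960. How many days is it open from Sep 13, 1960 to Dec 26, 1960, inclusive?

73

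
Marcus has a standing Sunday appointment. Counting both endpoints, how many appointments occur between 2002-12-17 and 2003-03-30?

2002-12-17 is a Tuesday.
From 2002-12-17 to 2003-03-30 is 104 days inclusive.
104 = 7 × 14 + 6, so there are 14 full weeks plus 6 extra days.
Each full week contributes one Sunday: 14 so far.
The 6 extra days are Tuesday, Wednesday, Thursday, Friday, Saturday, Sunday — 1 of them qualifies.
Total: 14 + 1 = 15.

15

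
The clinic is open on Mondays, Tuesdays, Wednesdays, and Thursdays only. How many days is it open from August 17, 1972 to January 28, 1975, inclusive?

August 17, 1972 is a Thursday.
From August 17, 1972 to January 28, 1975 is 895 days inclusive.
895 = 7 × 127 + 6, so there are 127 full weeks plus 6 extra days.
Each full week contributes 4 days from the set (Mon, Tue, Wed, Thu): 127 × 4 = 508.
The 6 extra days are Thu, Fri, Sat, Sun, Mon, Tue — 3 of them qualify.
Total: 508 + 3 = 511.

511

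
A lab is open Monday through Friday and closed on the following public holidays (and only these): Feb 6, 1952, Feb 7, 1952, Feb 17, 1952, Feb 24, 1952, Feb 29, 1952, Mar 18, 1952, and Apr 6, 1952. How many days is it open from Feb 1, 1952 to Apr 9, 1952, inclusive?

45

Feb 1, 1952 is a Friday.
The range spans 69 days (inclusive of both endpoints).
69 = 7 × 9 + 6, so there are 9 full weeks plus 6 extra days.
Each full week contributes 5 weekdays (Mon–Fri): 9 × 5 = 45.
The 6 extra days are Friday, Saturday, Sunday, Monday, Tuesday, Wednesday — 4 of them qualify.
Total: 45 + 4 = 49.
Holidays: Feb 6, 1952 (Wed); Feb 7, 1952 (Thu); Feb 17, 1952 (Sun); Feb 24, 1952 (Sun); Feb 29, 1952 (Fri); Mar 18, 1952 (Tue); Apr 6, 1952 (Sun).
4 of the 7 holidays fall on weekdays; the rest are weekends and were already excluded.
Business days: 49 − 4 = 45.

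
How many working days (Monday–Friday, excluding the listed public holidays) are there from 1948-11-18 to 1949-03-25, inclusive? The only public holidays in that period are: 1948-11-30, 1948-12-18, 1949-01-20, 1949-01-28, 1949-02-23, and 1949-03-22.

87

1948-11-18 is a Thursday.
The range spans 128 days (inclusive of both endpoints).
128 = 7 × 18 + 2, so there are 18 full weeks plus 2 extra days.
Each full week contributes 5 weekdays (Mon–Fri): 18 × 5 = 90.
The 2 extra days are Thursday, Friday — 2 of them qualify.
Total: 90 + 2 = 92.
Holidays: 1948-11-30 (Tue); 1948-12-18 (Sat); 1949-01-20 (Thu); 1949-01-28 (Fri); 1949-02-23 (Wed); 1949-03-22 (Tue).
5 of the 6 holidays fall on weekdays; the rest are weekends and were already excluded.
Business days: 92 − 5 = 87.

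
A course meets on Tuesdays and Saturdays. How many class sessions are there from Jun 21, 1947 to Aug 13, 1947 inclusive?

Jun 21, 1947 is a Saturday.
The range spans 54 days (inclusive of both endpoints).
54 = 7 × 7 + 5, so there are 7 full weeks plus 5 extra days.
Each full week contributes 2 days from the set (Tue, Sat): 7 × 2 = 14.
The 5 extra days are Saturday, Sunday, Monday, Tuesday, Wednesday — 2 of them qualify.
Total: 14 + 2 = 16.

16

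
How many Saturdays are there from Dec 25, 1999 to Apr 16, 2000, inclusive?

17 Saturdays

Dec 25, 1999 is a Saturday.
The range spans 114 days (inclusive of both endpoints).
114 = 7 × 16 + 2, so there are 16 full weeks plus 2 extra days.
Each full week contributes one Saturday: 16 so far.
The 2 extra days are Saturday, Sunday — 1 of them qualifies.
Total: 16 + 1 = 17.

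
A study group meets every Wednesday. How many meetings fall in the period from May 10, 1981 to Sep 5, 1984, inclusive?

May 10, 1981 is a Sunday.
From May 10, 1981 to Sep 5, 1984 is 1215 days inclusive.
1215 = 7 × 173 + 4, so there are 173 full weeks plus 4 extra days.
Each full week contributes one Wednesday: 173 so far.
The 4 extra days are Sun, Mon, Tue, Wed — 1 of them qualifies.
Total: 173 + 1 = 174.

174 Wednesdays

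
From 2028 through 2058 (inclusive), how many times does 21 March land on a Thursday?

5

Day of week of March 21 in each year:
2028: Tue, 2029: Wed, 2030: Thu ✓, 2031: Fri, 2032: Sun, 2033: Mon, 2034: Tue, 2035: Wed, 2036: Fri, 2037: Sat, 2038: Sun, 2039: Mon, 2040: Wed, 2041: Thu ✓, 2042: Fri, 2043: Sat, 2044: Mon, 2045: Tue, 2046: Wed, 2047: Thu ✓, 2048: Sat, 2049: Sun, 2050: Mon, 2051: Tue, 2052: Thu ✓, 2053: Fri, 2054: Sat, 2055: Sun, 2056: Tue, 2057: Wed, 2058: Thu ✓
Thursdays: 2030, 2041, 2047, 2052, 2058.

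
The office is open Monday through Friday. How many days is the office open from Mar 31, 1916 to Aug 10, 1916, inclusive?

95 weekdays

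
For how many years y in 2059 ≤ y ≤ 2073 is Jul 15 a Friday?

Day of week of July 15 in each year:
2059: Tue, 2060: Thu, 2061: Fri ✓, 2062: Sat, 2063: Sun, 2064: Tue, 2065: Wed, 2066: Thu, 2067: Fri ✓, 2068: Sun, 2069: Mon, 2070: Tue, 2071: Wed, 2072: Fri ✓, 2073: Sat
Fridays: 2061, 2067, 2072.

3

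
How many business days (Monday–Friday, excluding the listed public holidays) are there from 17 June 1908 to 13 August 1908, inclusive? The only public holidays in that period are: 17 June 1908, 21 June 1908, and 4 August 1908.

40

17 June 1908 is a Wednesday.
That's 58 days from start to end, counting both.
58 = 7 × 8 + 2, so there are 8 full weeks plus 2 extra days.
Each full week contributes 5 weekdays (Mon–Fri): 8 × 5 = 40.
The 2 extra days are Wednesday, Thursday — 2 of them qualify.
Total: 40 + 2 = 42.
Holidays: 17 June 1908 (Wed); 21 June 1908 (Sun); 4 August 1908 (Tue).
2 of the 3 holidays fall on weekdays; the rest are weekends and were already excluded.
Business days: 42 − 2 = 40.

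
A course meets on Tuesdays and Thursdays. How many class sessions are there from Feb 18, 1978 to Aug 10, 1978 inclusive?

50

Feb 18, 1978 is a Saturday.
That's 174 days from start to end, counting both.
174 = 7 × 24 + 6, so there are 24 full weeks plus 6 extra days.
Each full week contributes 2 days from the set (Tue, Thu): 24 × 2 = 48.
The 6 extra days are Saturday, Sunday, Monday, Tuesday, Wednesday, Thursday — 2 of them qualify.
Total: 48 + 2 = 50.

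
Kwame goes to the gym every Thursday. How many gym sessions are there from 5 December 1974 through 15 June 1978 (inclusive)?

185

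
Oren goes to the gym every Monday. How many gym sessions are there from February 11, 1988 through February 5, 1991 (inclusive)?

156 Mondays

February 11, 1988 is a Thursday.
The range spans 1091 days (inclusive of both endpoints).
1091 = 7 × 155 + 6, so there are 155 full weeks plus 6 extra days.
Each full week contributes one Monday: 155 so far.
The 6 extra days are Thursday, Friday, Saturday, Sunday, Monday, Tuesday — 1 of them qualifies.
Total: 155 + 1 = 156.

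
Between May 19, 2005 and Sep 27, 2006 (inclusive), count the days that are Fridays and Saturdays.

142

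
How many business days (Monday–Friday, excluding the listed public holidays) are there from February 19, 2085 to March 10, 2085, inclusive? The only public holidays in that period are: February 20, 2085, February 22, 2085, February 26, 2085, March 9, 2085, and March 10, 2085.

11

February 19, 2085 is a Monday.
That's 20 days from start to end, counting both.
20 = 7 × 2 + 6, so there are 2 full weeks plus 6 extra days.
Each full week contributes 5 weekdays (Mon–Fri): 2 × 5 = 10.
The 6 extra days are Mon, Tue, Wed, Thu, Fri, Sat — 5 of them qualify.
Total: 10 + 5 = 15.
Holidays: February 20, 2085 (Tue); February 22, 2085 (Thu); February 26, 2085 (Mon); March 9, 2085 (Fri); March 10, 2085 (Sat).
4 of the 5 holidays fall on weekdays; the rest are weekends and were already excluded.
Business days: 15 − 4 = 11.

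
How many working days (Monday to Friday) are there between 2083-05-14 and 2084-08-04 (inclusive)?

2083-05-14 is a Friday.
From 2083-05-14 to 2084-08-04 is 449 days inclusive.
449 = 7 × 64 + 1, so there are 64 full weeks plus 1 extra day.
Each full week contributes 5 weekdays (Mon–Fri): 64 × 5 = 320.
The 1 extra day is Fri — 1 of them qualifies.
Total: 320 + 1 = 321.

321 weekdays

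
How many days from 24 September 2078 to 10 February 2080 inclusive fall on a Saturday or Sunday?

145

24 September 2078 is a Saturday.
From 24 September 2078 to 10 February 2080 is 505 days inclusive.
505 = 7 × 72 + 1, so there are 72 full weeks plus 1 extra day.
Each full week contributes 2 days from the set (Sat, Sun): 72 × 2 = 144.
The 1 extra day is Saturday — 1 of them qualifies.
Total: 144 + 1 = 145.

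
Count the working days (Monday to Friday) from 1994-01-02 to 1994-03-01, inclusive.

1994-01-02 is a Sunday.
The range spans 59 days (inclusive of both endpoints).
59 = 7 × 8 + 3, so there are 8 full weeks plus 3 extra days.
Each full week contributes 5 weekdays (Mon–Fri): 8 × 5 = 40.
The 3 extra days are Sun, Mon, Tue — 2 of them qualify.
Total: 40 + 2 = 42.

42 weekdays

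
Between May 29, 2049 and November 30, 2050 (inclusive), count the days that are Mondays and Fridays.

May 29, 2049 is a Saturday.
The range spans 551 days (inclusive of both endpoints).
551 = 7 × 78 + 5, so there are 78 full weeks plus 5 extra days.
Each full week contributes 2 days from the set (Mon, Fri): 78 × 2 = 156.
The 5 extra days are Sat, Sun, Mon, Tue, Wed — 1 of them qualifies.
Total: 156 + 1 = 157.

157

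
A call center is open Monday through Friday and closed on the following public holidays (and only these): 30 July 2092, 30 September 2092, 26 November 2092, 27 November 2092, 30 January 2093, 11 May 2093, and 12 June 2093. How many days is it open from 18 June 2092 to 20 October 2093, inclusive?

18 June 2092 is a Wednesday.
From 18 June 2092 to 20 October 2093 is 490 days inclusive.
490 = 7 × 70, so the span is exactly 70 full weeks.
Each full week contributes 5 weekdays (Mon–Fri): 70 × 5 = 350.
Total: 350.
Holidays: 30 July 2092 (Wed); 30 September 2092 (Tue); 26 November 2092 (Wed); 27 November 2092 (Thu); 30 January 2093 (Fri); 11 May 2093 (Mon); 12 June 2093 (Fri).
All 7 holidays fall on weekdays, so subtract 7.
Business days: 350 − 7 = 343.

343 business days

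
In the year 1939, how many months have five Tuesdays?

A month has five Tuesdays exactly when Tuesday falls within its first (length − 28) days.
Jan: 31 days, starts Sun → 5 of Sun, Mon, Tue ✓
Feb: 28 days, starts Wed → 5 of (none)
Mar: 31 days, starts Wed → 5 of Wed, Thu, Fri
Apr: 30 days, starts Sat → 5 of Sat, Sun
May: 31 days, starts Mon → 5 of Mon, Tue, Wed ✓
Jun: 30 days, starts Thu → 5 of Thu, Fri
Jul: 31 days, starts Sat → 5 of Sat, Sun, Mon
Aug: 31 days, starts Tue → 5 of Tue, Wed, Thu ✓
Sep: 30 days, starts Fri → 5 of Fri, Sat
Oct: 31 days, starts Sun → 5 of Sun, Mon, Tue ✓
Nov: 30 days, starts Wed → 5 of Wed, Thu
Dec: 31 days, starts Fri → 5 of Fri, Sat, Sun
Months with five Tuesdays: Jan, May, Aug, Oct.

4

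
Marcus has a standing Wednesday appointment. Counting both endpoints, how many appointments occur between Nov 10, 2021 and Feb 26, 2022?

Nov 10, 2021 is a Wednesday.
That's 109 days from start to end, counting both.
109 = 7 × 15 + 4, so there are 15 full weeks plus 4 extra days.
Each full week contributes one Wednesday: 15 so far.
The 4 extra days are Wednesday, Thursday, Friday, Saturday — 1 of them qualifies.
Total: 15 + 1 = 16.

16 Wednesdays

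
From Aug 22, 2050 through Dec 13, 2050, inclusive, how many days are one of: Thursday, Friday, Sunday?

48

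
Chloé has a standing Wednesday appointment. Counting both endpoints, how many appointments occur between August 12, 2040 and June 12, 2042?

96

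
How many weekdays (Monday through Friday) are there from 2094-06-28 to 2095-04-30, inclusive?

2094-06-28 is a Monday.
That's 307 days from start to end, counting both.
307 = 7 × 43 + 6, so there are 43 full weeks plus 6 extra days.
Each full week contributes 5 weekdays (Mon–Fri): 43 × 5 = 215.
The 6 extra days are Monday, Tuesday, Wednesday, Thursday, Friday, Saturday — 5 of them qualify.
Total: 215 + 5 = 220.

220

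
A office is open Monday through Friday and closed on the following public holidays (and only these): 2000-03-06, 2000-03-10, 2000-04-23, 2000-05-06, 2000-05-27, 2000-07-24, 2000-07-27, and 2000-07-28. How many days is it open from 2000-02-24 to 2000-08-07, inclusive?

2000-02-24 is a Thursday.
From 2000-02-24 to 2000-08-07 is 166 days inclusive.
166 = 7 × 23 + 5, so there are 23 full weeks plus 5 extra days.
Each full week contributes 5 weekdays (Mon–Fri): 23 × 5 = 115.
The 5 extra days are Thursday, Friday, Saturday, Sunday, Monday — 3 of them qualify.
Total: 115 + 3 = 118.
Holidays: 2000-03-06 (Mon); 2000-03-10 (Fri); 2000-04-23 (Sun); 2000-05-06 (Sat); 2000-05-27 (Sat); 2000-07-24 (Mon); 2000-07-27 (Thu); 2000-07-28 (Fri).
5 of the 8 holidays fall on weekdays; the rest are weekends and were already excluded.
Business days: 118 − 5 = 113.

113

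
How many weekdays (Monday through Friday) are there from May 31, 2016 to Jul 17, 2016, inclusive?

May 31, 2016 is a Tuesday.
From May 31, 2016 to Jul 17, 2016 is 48 days inclusive.
48 = 7 × 6 + 6, so there are 6 full weeks plus 6 extra days.
Each full week contributes 5 weekdays (Mon–Fri): 6 × 5 = 30.
The 6 extra days are Tue, Wed, Thu, Fri, Sat, Sun — 4 of them qualify.
Total: 30 + 4 = 34.

34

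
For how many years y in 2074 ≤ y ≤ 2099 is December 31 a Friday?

Day of week of December 31 in each year:
2074: Mon, 2075: Tue, 2076: Thu, 2077: Fri ✓, 2078: Sat, 2079: Sun, 2080: Tue, 2081: Wed, 2082: Thu, 2083: Fri ✓, 2084: Sun, 2085: Mon, 2086: Tue, 2087: Wed, 2088: Fri ✓, 2089: Sat, 2090: Sun, 2091: Mon, 2092: Wed, 2093: Thu, 2094: Fri ✓, 2095: Sat, 2096: Mon, 2097: Tue, 2098: Wed, 2099: Thu
Fridays: 2077, 2083, 2088, 2094.

4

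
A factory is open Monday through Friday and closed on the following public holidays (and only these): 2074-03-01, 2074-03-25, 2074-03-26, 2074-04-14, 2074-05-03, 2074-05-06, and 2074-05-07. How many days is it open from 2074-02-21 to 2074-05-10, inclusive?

53

2074-02-21 is a Wednesday.
That's 79 days from start to end, counting both.
79 = 7 × 11 + 2, so there are 11 full weeks plus 2 extra days.
Each full week contributes 5 weekdays (Mon–Fri): 11 × 5 = 55.
The 2 extra days are Wednesday, Thursday — 2 of them qualify.
Total: 55 + 2 = 57.
Holidays: 2074-03-01 (Thu); 2074-03-25 (Sun); 2074-03-26 (Mon); 2074-04-14 (Sat); 2074-05-03 (Thu); 2074-05-06 (Sun); 2074-05-07 (Mon).
4 of the 7 holidays fall on weekdays; the rest are weekends and were already excluded.
Business days: 57 − 4 = 53.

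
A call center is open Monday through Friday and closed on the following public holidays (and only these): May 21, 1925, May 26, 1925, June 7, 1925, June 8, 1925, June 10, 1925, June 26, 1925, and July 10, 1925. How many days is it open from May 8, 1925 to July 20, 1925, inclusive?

May 8, 1925 is a Friday.
The range spans 74 days (inclusive of both endpoints).
74 = 7 × 10 + 4, so there are 10 full weeks plus 4 extra days.
Each full week contributes 5 weekdays (Mon–Fri): 10 × 5 = 50.
The 4 extra days are Friday, Saturday, Sunday, Monday — 2 of them qualify.
Total: 50 + 2 = 52.
Holidays: May 21, 1925 (Thu); May 26, 1925 (Tue); June 7, 1925 (Sun); June 8, 1925 (Mon); June 10, 1925 (Wed); June 26, 1925 (Fri); July 10, 1925 (Fri).
6 of the 7 holidays fall on weekdays; the rest are weekends and were already excluded.
Business days: 52 − 6 = 46.

46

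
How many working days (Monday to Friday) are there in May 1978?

23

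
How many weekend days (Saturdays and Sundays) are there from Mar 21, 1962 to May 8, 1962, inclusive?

Mar 21, 1962 is a Wednesday.
That's 49 days from start to end, counting both.
49 = 7 × 7, so the span is exactly 7 full weeks.
Each full week contributes 2 weekend days (Sat, Sun): 7 × 2 = 14.

14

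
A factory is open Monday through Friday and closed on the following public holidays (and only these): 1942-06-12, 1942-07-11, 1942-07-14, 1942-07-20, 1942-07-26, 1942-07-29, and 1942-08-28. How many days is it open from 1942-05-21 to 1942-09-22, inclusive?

1942-05-21 is a Thursday.
The range spans 125 days (inclusive of both endpoints).
125 = 7 × 17 + 6, so there are 17 full weeks plus 6 extra days.
Each full week contributes 5 weekdays (Mon–Fri): 17 × 5 = 85.
The 6 extra days are Thu, Fri, Sat, Sun, Mon, Tue — 4 of them qualify.
Total: 85 + 4 = 89.
Holidays: 1942-06-12 (Fri); 1942-07-11 (Sat); 1942-07-14 (Tue); 1942-07-20 (Mon); 1942-07-26 (Sun); 1942-07-29 (Wed); 1942-08-28 (Fri).
5 of the 7 holidays fall on weekdays; the rest are weekends and were already excluded.
Business days: 89 − 5 = 84.

84 business days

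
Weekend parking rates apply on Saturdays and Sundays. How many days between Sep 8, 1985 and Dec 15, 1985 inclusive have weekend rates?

29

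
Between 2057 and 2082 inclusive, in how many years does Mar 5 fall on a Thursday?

4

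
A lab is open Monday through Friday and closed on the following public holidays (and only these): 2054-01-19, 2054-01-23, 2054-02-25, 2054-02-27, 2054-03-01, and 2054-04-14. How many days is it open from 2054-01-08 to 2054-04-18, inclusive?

2054-01-08 is a Thursday.
From 2054-01-08 to 2054-04-18 is 101 days inclusive.
101 = 7 × 14 + 3, so there are 14 full weeks plus 3 extra days.
Each full week contributes 5 weekdays (Mon–Fri): 14 × 5 = 70.
The 3 extra days are Thu, Fri, Sat — 2 of them qualify.
Total: 70 + 2 = 72.
Holidays: 2054-01-19 (Mon); 2054-01-23 (Fri); 2054-02-25 (Wed); 2054-02-27 (Fri); 2054-03-01 (Sun); 2054-04-14 (Tue).
5 of the 6 holidays fall on weekdays; the rest are weekends and were already excluded.
Business days: 72 − 5 = 67.

67 business days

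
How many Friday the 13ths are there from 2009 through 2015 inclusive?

14

Friday-the-13ths by year:
2009: Feb, Mar, Nov
2010: Aug
2011: May
2012: Jan, Apr, Jul
2013: Sep, Dec
2014: Jun
2015: Feb, Mar, Nov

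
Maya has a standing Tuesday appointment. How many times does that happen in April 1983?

4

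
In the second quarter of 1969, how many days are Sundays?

13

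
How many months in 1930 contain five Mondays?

A month has five Mondays exactly when Monday falls within its first (length − 28) days.
Jan: 31 days, starts Wed → 5 of Wed, Thu, Fri
Feb: 28 days, starts Sat → 5 of (none)
Mar: 31 days, starts Sat → 5 of Sat, Sun, Mon ✓
Apr: 30 days, starts Tue → 5 of Tue, Wed
May: 31 days, starts Thu → 5 of Thu, Fri, Sat
Jun: 30 days, starts Sun → 5 of Sun, Mon ✓
Jul: 31 days, starts Tue → 5 of Tue, Wed, Thu
Aug: 31 days, starts Fri → 5 of Fri, Sat, Sun
Sep: 30 days, starts Mon → 5 of Mon, Tue ✓
Oct: 31 days, starts Wed → 5 of Wed, Thu, Fri
Nov: 30 days, starts Sat → 5 of Sat, Sun
Dec: 31 days, starts Mon → 5 of Mon, Tue, Wed ✓
Months with five Mondays: Mar, Jun, Sep, Dec.

4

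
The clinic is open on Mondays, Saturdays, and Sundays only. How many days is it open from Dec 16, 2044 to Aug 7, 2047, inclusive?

414

Dec 16, 2044 is a Friday.
From Dec 16, 2044 to Aug 7, 2047 is 965 days inclusive.
965 = 7 × 137 + 6, so there are 137 full weeks plus 6 extra days.
Each full week contributes 3 days from the set (Mon, Sat, Sun): 137 × 3 = 411.
The 6 extra days are Friday, Saturday, Sunday, Monday, Tuesday, Wednesday — 3 of them qualify.
Total: 411 + 3 = 414.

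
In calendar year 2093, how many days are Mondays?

1 January 2093 is a Thursday.
The range spans 365 days (inclusive of both endpoints).
365 = 7 × 52 + 1, so there are 52 full weeks plus 1 extra day.
Each full week contributes one Monday: 52 so far.
The 1 extra day is Thursday — none qualify.
Total: 52 + 0 = 52.

52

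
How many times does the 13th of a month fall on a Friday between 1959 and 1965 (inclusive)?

Friday-the-13ths by year:
1959: Feb, Mar, Nov
1960: May
1961: Jan, Oct
1962: Apr, Jul
1963: Sep, Dec
1964: Mar, Nov
1965: Aug

13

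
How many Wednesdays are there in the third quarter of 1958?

13

July 1, 1958 is a Tuesday.
The range spans 92 days (inclusive of both endpoints).
92 = 7 × 13 + 1, so there are 13 full weeks plus 1 extra day.
Each full week contributes one Wednesday: 13 so far.
The 1 extra day is Tuesday — none qualify.
Total: 13 + 0 = 13.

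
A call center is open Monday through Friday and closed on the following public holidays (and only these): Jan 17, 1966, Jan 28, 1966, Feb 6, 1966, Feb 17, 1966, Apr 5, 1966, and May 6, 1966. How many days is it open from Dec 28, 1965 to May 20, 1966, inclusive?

Dec 28, 1965 is a Tuesday.
That's 144 days from start to end, counting both.
144 = 7 × 20 + 4, so there are 20 full weeks plus 4 extra days.
Each full week contributes 5 weekdays (Mon–Fri): 20 × 5 = 100.
The 4 extra days are Tuesday, Wednesday, Thursday, Friday — 4 of them qualify.
Total: 100 + 4 = 104.
Holidays: Jan 17, 1966 (Mon); Jan 28, 1966 (Fri); Feb 6, 1966 (Sun); Feb 17, 1966 (Thu); Apr 5, 1966 (Tue); May 6, 1966 (Fri).
5 of the 6 holidays fall on weekdays; the rest are weekends and were already excluded.
Business days: 104 − 5 = 99.

99 business days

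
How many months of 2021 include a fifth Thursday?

4

A month has five Thursdays exactly when Thursday falls within its first (length − 28) days.
Jan: 31 days, starts Fri → 5 of Fri, Sat, Sun
Feb: 28 days, starts Mon → 5 of (none)
Mar: 31 days, starts Mon → 5 of Mon, Tue, Wed
Apr: 30 days, starts Thu → 5 of Thu, Fri ✓
May: 31 days, starts Sat → 5 of Sat, Sun, Mon
Jun: 30 days, starts Tue → 5 of Tue, Wed
Jul: 31 days, starts Thu → 5 of Thu, Fri, Sat ✓
Aug: 31 days, starts Sun → 5 of Sun, Mon, Tue
Sep: 30 days, starts Wed → 5 of Wed, Thu ✓
Oct: 31 days, starts Fri → 5 of Fri, Sat, Sun
Nov: 30 days, starts Mon → 5 of Mon, Tue
Dec: 31 days, starts Wed → 5 of Wed, Thu, Fri ✓
Months with five Thursdays: Apr, Jul, Sep, Dec.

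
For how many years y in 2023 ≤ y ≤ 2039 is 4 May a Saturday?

Day of week of May 4 in each year:
2023: Thu, 2024: Sat ✓, 2025: Sun, 2026: Mon, 2027: Tue, 2028: Thu, 2029: Fri, 2030: Sat ✓, 2031: Sun, 2032: Tue, 2033: Wed, 2034: Thu, 2035: Fri, 2036: Sun, 2037: Mon, 2038: Tue, 2039: Wed
Saturdays: 2024, 2030.

2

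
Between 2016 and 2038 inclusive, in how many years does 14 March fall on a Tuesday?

4

Day of week of March 14 in each year:
2016: Mon, 2017: Tue ✓, 2018: Wed, 2019: Thu, 2020: Sat, 2021: Sun, 2022: Mon, 2023: Tue ✓, 2024: Thu, 2025: Fri, 2026: Sat, 2027: Sun, 2028: Tue ✓, 2029: Wed, 2030: Thu, 2031: Fri, 2032: Sun, 2033: Mon, 2034: Tue ✓, 2035: Wed, 2036: Fri, 2037: Sat, 2038: Sun
Tuesdays: 2017, 2023, 2028, 2034.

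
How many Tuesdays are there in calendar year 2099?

52

2099-01-01 is a Thursday.
The range spans 365 days (inclusive of both endpoints).
365 = 7 × 52 + 1, so there are 52 full weeks plus 1 extra day.
Each full week contributes one Tuesday: 52 so far.
The 1 extra day is Thu — none qualify.
Total: 52 + 0 = 52.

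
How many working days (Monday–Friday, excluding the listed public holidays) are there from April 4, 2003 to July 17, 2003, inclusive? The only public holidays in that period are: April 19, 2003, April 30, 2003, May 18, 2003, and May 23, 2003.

April 4, 2003 is a Friday.
From April 4, 2003 to July 17, 2003 is 105 days inclusive.
105 = 7 × 15, so the span is exactly 15 full weeks.
Each full week contributes 5 weekdays (Mon–Fri): 15 × 5 = 75.
Total: 75.
Holidays: April 19, 2003 (Sat); April 30, 2003 (Wed); May 18, 2003 (Sun); May 23, 2003 (Fri).
2 of the 4 holidays fall on weekdays; the rest are weekends and were already excluded.
Business days: 75 − 2 = 73.

73 working days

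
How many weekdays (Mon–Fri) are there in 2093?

261

Jan 1, 2093 is a Thursday.
The range spans 365 days (inclusive of both endpoints).
365 = 7 × 52 + 1, so there are 52 full weeks plus 1 extra day.
Each full week contributes 5 weekdays (Mon–Fri): 52 × 5 = 260.
The 1 extra day is Thu — 1 of them qualifies.
Total: 260 + 1 = 261.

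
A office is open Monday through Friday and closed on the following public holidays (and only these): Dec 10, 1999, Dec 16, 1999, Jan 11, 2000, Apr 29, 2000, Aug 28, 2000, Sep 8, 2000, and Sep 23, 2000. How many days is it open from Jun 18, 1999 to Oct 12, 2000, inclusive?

Jun 18, 1999 is a Friday.
That's 483 days from start to end, counting both.
483 = 7 × 69, so the span is exactly 69 full weeks.
Each full week contributes 5 weekdays (Mon–Fri): 69 × 5 = 345.
Holidays: Dec 10, 1999 (Fri); Dec 16, 1999 (Thu); Jan 11, 2000 (Tue); Apr 29, 2000 (Sat); Aug 28, 2000 (Mon); Sep 8, 2000 (Fri); Sep 23, 2000 (Sat).
5 of the 7 holidays fall on weekdays; the rest are weekends and were already excluded.
Business days: 345 − 5 = 340.

340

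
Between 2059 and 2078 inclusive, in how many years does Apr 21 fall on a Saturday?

3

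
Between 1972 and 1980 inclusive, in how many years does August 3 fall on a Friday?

2

Day of week of August 3 in each year:
1972: Thu, 1973: Fri ✓, 1974: Sat, 1975: Sun, 1976: Tue, 1977: Wed, 1978: Thu, 1979: Fri ✓, 1980: Sun
Fridays: 1973, 1979.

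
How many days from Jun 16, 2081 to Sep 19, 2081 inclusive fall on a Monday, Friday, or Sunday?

Jun 16, 2081 is a Monday.
That's 96 days from start to end, counting both.
96 = 7 × 13 + 5, so there are 13 full weeks plus 5 extra days.
Each full week contributes 3 days from the set (Mon, Fri, Sun): 13 × 3 = 39.
The 5 extra days are Monday, Tuesday, Wednesday, Thursday, Friday — 2 of them qualify.
Total: 39 + 2 = 41.

41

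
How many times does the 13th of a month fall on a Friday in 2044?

1

The 13th falls on a Friday when the month's 13th has weekday Fri.
Jan 13 is Wed; Feb 13 is Sat; Mar 13 is Sun; Apr 13 is Wed; May 13 is Fri ✓; Jun 13 is Mon; Jul 13 is Wed; Aug 13 is Sat; Sep 13 is Tue; Oct 13 is Thu; Nov 13 is Sun; Dec 13 is Tue.
Friday the 13ths: May.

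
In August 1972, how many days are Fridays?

4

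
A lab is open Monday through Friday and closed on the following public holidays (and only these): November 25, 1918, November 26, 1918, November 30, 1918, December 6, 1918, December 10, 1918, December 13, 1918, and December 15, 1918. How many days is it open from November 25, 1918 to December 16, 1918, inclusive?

11 business days

November 25, 1918 is a Monday.
From November 25, 1918 to December 16, 1918 is 22 days inclusive.
22 = 7 × 3 + 1, so there are 3 full weeks plus 1 extra day.
Each full week contributes 5 weekdays (Mon–Fri): 3 × 5 = 15.
The 1 extra day is Mon — 1 of them qualifies.
Total: 15 + 1 = 16.
Holidays: November 25, 1918 (Mon); November 26, 1918 (Tue); November 30, 1918 (Sat); December 6, 1918 (Fri); December 10, 1918 (Tue); December 13, 1918 (Fri); December 15, 1918 (Sun).
5 of the 7 holidays fall on weekdays; the rest are weekends and were already excluded.
Business days: 16 − 5 = 11.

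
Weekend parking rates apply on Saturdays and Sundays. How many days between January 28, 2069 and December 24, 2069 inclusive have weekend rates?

94

January 28, 2069 is a Monday.
The range spans 331 days (inclusive of both endpoints).
331 = 7 × 47 + 2, so there are 47 full weeks plus 2 extra days.
Each full week contributes 2 weekend days (Sat, Sun): 47 × 2 = 94.
The 2 extra days are Mon, Tue — none qualify.
Total: 94 + 0 = 94.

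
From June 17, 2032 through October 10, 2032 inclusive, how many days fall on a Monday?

16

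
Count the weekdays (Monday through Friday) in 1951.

Jan 1, 1951 is a Monday.
From Jan 1, 1951 to Dec 31, 1951 is 365 days inclusive.
365 = 7 × 52 + 1, so there are 52 full weeks plus 1 extra day.
Each full week contributes 5 weekdays (Mon–Fri): 52 × 5 = 260.
The 1 extra day is Monday — 1 of them qualifies.
Total: 260 + 1 = 261.

261 weekdays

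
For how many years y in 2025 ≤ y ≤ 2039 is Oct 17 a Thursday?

Day of week of October 17 in each year:
2025: Fri, 2026: Sat, 2027: Sun, 2028: Tue, 2029: Wed, 2030: Thu ✓, 2031: Fri, 2032: Sun, 2033: Mon, 2034: Tue, 2035: Wed, 2036: Fri, 2037: Sat, 2038: Sun, 2039: Mon
Thursdays: 2030.

1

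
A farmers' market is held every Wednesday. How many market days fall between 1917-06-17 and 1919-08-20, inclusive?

1917-06-17 is a Sunday.
That's 795 days from start to end, counting both.
795 = 7 × 113 + 4, so there are 113 full weeks plus 4 extra days.
Each full week contributes one Wednesday: 113 so far.
The 4 extra days are Sun, Mon, Tue, Wed — 1 of them qualifies.
Total: 113 + 1 = 114.

114 Wednesdays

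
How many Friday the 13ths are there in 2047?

The 13th falls on a Friday when the month's 13th has weekday Fri.
Jan 13 is Sun; Feb 13 is Wed; Mar 13 is Wed; Apr 13 is Sat; May 13 is Mon; Jun 13 is Thu; Jul 13 is Sat; Aug 13 is Tue; Sep 13 is Fri ✓; Oct 13 is Sun; Nov 13 is Wed; Dec 13 is Fri ✓.
Friday the 13ths: Sep, Dec.

2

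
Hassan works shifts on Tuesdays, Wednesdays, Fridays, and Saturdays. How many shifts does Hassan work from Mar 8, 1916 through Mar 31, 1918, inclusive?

Mar 8, 1916 is a Wednesday.
That's 754 days from start to end, counting both.
754 = 7 × 107 + 5, so there are 107 full weeks plus 5 extra days.
Each full week contributes 4 days from the set (Tue, Wed, Fri, Sat): 107 × 4 = 428.
The 5 extra days are Wednesday, Thursday, Friday, Saturday, Sunday — 3 of them qualify.
Total: 428 + 3 = 431.

431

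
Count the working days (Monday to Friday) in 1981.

1981-01-01 is a Thursday.
From 1981-01-01 to 1981-12-31 is 365 days inclusive.
365 = 7 × 52 + 1, so there are 52 full weeks plus 1 extra day.
Each full week contributes 5 weekdays (Mon–Fri): 52 × 5 = 260.
The 1 extra day is Thu — 1 of them qualifies.
Total: 260 + 1 = 261.

261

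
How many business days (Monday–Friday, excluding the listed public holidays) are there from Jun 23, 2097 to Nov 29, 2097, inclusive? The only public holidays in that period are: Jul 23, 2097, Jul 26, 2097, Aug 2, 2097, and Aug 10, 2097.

112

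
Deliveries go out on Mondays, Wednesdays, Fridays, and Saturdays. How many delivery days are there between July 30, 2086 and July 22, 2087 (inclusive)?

204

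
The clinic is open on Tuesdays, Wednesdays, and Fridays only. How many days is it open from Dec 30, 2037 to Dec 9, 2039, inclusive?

305

Dec 30, 2037 is a Wednesday.
From Dec 30, 2037 to Dec 9, 2039 is 710 days inclusive.
710 = 7 × 101 + 3, so there are 101 full weeks plus 3 extra days.
Each full week contributes 3 days from the set (Tue, Wed, Fri): 101 × 3 = 303.
The 3 extra days are Wednesday, Thursday, Friday — 2 of them qualify.
Total: 303 + 2 = 305.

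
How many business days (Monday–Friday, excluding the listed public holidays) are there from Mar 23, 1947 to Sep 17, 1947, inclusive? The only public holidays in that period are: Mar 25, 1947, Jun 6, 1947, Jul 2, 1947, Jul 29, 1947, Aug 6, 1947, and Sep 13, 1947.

123

Mar 23, 1947 is a Sunday.
From Mar 23, 1947 to Sep 17, 1947 is 179 days inclusive.
179 = 7 × 25 + 4, so there are 25 full weeks plus 4 extra days.
Each full week contributes 5 weekdays (Mon–Fri): 25 × 5 = 125.
The 4 extra days are Sun, Mon, Tue, Wed — 3 of them qualify.
Total: 125 + 3 = 128.
Holidays: Mar 25, 1947 (Tue); Jun 6, 1947 (Fri); Jul 2, 1947 (Wed); Jul 29, 1947 (Tue); Aug 6, 1947 (Wed); Sep 13, 1947 (Sat).
5 of the 6 holidays fall on weekdays; the rest are weekends and were already excluded.
Business days: 128 − 5 = 123.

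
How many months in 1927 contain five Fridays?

4

A month has five Fridays exactly when Friday falls within its first (length − 28) days.
Jan: 31 days, starts Sat → 5 of Sat, Sun, Mon
Feb: 28 days, starts Tue → 5 of (none)
Mar: 31 days, starts Tue → 5 of Tue, Wed, Thu
Apr: 30 days, starts Fri → 5 of Fri, Sat ✓
May: 31 days, starts Sun → 5 of Sun, Mon, Tue
Jun: 30 days, starts Wed → 5 of Wed, Thu
Jul: 31 days, starts Fri → 5 of Fri, Sat, Sun ✓
Aug: 31 days, starts Mon → 5 of Mon, Tue, Wed
Sep: 30 days, starts Thu → 5 of Thu, Fri ✓
Oct: 31 days, starts Sat → 5 of Sat, Sun, Mon
Nov: 30 days, starts Tue → 5 of Tue, Wed
Dec: 31 days, starts Thu → 5 of Thu, Fri, Sat ✓
Months with five Fridays: Apr, Jul, Sep, Dec.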